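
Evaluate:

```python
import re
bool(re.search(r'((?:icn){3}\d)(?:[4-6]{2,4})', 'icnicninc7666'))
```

Pattern: the literal 'icn' repeated 3 times, then a digit (captured); then 2 to 4 of a character in [4-6] (non-capturing group).
Here no position works, so the call returns None, and `bool(None)` is False.

False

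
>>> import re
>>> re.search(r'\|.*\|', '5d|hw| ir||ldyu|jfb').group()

'|hw| ir||ldyu|'

`re.search` tries every starting position until one works.
The match spans [2:16] → '|hw| ir||ldyu|'.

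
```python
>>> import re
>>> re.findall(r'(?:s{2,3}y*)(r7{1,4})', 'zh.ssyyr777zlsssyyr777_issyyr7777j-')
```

This matches 2 to 3 of a literal 's', then zero or more of a literal 'y' (non-capturing group); then the literal 'r', then 1 to 4 of the literal '7' (captured).
Walking the string: at [3:11] match 'ssyyr777', group 1 = 'r777'; at [13:22] match 'sssyyr777', group 1 = 'r777'; at [24:33] match 'ssyyr7777', group 1 = 'r7777'.
With a single group, `findall` returns only what that group captured — 3 items.

['r777', 'r777', 'r7777']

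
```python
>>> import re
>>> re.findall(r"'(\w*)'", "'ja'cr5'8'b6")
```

['ja', '8']

Matches: at [0:4] match "'ja'", group 1 = 'ja'; at [7:10] match "'8'", group 1 = '8'.
`findall` collects group 1 from each match (2 total).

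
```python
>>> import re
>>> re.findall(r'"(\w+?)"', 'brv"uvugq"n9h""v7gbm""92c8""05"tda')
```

['uvugq', 'v7gbm', '92c8', '05']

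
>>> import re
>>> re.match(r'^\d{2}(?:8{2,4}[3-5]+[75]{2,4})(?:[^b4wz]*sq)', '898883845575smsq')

`re.match` won't scan ahead — the pattern has to work from the very first character.
Here the string doesn't start with a match, so the call returns None.

None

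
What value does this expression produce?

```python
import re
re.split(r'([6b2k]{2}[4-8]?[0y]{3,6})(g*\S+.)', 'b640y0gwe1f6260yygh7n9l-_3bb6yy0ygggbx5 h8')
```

['', 'b640y0', 'gwe1f6260yygh7n9l-_3bb6yy0ygggbx5 ', 'h8']

This matches exactly 2 of one of [6b2k], then optionally a character in [4-8], then 3 to 6 of one of [0y] (captured); then zero or more of the literal 'g', then one or more of a non-whitespace character, then any character (captured).
Matches to split on: at [0:40] → 'b640y0gwe1f6260yygh7n9l-_3bb6yy0ygggbx5 '.
Because the pattern has a capturing group, `split` also inserts each captured text between the pieces.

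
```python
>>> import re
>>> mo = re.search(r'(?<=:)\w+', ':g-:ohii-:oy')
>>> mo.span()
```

Because the assertion is zero-width, the text it checks is not consumed and won't appear in the result.
`re.search` scans for the first position where the pattern succeeds.
The match spans [1:2] → 'g'.

(1, 2)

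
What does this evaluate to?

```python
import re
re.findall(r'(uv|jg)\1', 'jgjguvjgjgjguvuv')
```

A backreference is literal: `\1` must see the identical characters the first group matched.
Matches: at [0:4] match 'jgjg', group 1 = 'jg'; at [6:10] match 'jgjg', group 1 = 'jg'; at [12:16] match 'uvuv', group 1 = 'uv'.
One capturing group, so `findall` returns just the captured substring from each match — 3 in all.

['jg', 'jg', 'uv']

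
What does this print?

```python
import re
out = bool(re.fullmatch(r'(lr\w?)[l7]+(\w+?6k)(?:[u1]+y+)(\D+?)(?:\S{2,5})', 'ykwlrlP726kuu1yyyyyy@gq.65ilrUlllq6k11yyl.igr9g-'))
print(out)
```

The pattern matches the literal 'lr', then optionally a word character (captured); then one or more of one of [l7]; then one or more of a word character (lazy), then the literal '6k' (captured); then one or more of one of [u1], then one or more of the literal 'y' (non-capturing group); then one or more of a non-digit (lazy) (captured); then 2 to 5 of a non-whitespace character (non-capturing group).
`re.fullmatch` is like wrapping the pattern in `^…$` (in single-line mode).
Here the pattern can't cover the whole string, so the call returns None, and `bool(None)` is False.

False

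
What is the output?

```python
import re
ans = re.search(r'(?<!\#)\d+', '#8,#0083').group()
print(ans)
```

083

A negative assertion filters positions out without eating any characters.
`re.search` tries every starting position until one works.
The match spans [5:8] → '083'.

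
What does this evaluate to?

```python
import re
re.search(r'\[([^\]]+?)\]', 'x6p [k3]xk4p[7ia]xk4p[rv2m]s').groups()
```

The match spans [4:8] → '[k3]'.
Captured: group 1 = 'k3'.

('k3',)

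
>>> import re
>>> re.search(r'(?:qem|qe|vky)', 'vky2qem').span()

(0, 3)

The match spans [0:3] → 'vky'.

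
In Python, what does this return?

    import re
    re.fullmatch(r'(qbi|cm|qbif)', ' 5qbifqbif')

`re.fullmatch` is like wrapping the pattern in `^…$` (in single-line mode).
Here there's no way to consume every character, so the call returns None.

None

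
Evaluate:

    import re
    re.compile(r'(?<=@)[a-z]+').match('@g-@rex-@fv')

None

Lookahead/lookbehind check context without consuming it, so the matched span excludes the asserted characters.
`re.match` won't scan ahead — the pattern has to work from the very first character.
Here position 0 doesn't satisfy it, so the call returns None.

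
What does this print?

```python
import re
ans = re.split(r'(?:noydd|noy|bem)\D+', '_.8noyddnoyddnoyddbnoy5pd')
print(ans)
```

['_.8', '5pd']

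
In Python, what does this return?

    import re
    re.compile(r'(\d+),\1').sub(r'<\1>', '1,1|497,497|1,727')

'<1>|<497>|1,727'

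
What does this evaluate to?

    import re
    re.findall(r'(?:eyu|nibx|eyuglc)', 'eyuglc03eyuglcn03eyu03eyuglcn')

The regex engine tests alternatives in the order written; an earlier branch that matches wins even if a later one would match more.
Walking the string: at [0:3] → 'eyu'; at [8:11] → 'eyu'; at [17:20] → 'eyu'; at [22:25] → 'eyu'.
Since nothing is captured, `findall` lists the 4 matched substrings directly.

['eyu', 'eyu', 'eyu', 'eyu']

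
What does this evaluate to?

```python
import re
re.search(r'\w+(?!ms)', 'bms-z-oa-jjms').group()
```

A negative assertion filters positions out without eating any characters.
Unlike `match`, `search` isn't anchored — it looks for the pattern anywhere in the string.
The match spans [0:3] → 'bms'.

'bms'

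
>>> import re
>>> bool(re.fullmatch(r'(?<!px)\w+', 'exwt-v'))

False

A negative assertion filters positions out without eating any characters.
`fullmatch` succeeds only if the pattern covers the string from start to end.
Here the string isn't matched end-to-end, so the call returns None, and `bool(None)` is False.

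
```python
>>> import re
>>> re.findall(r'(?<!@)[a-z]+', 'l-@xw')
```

['l', 'w']

A negative assertion filters positions out without eating any characters.
Matches: at [0:1] → 'l'; at [4:5] → 'w'.
Since nothing is captured, `findall` lists the 2 matched substrings directly.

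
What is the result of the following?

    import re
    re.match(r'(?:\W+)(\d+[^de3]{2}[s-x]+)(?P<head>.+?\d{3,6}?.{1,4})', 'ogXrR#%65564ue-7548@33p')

Pattern: one or more of a non-word character (non-capturing group); then one or more of a digit, then exactly 2 of any character except [de3], then one or more of a character in [s-x] (captured); then one or more of any character (lazy), then 3 to 6 of a digit (lazy), then 1 to 4 of any character (captured as 'head').
`re.match` won't scan ahead — the pattern has to work from the very first character.
Here the string doesn't start with a match, so the call returns None.

None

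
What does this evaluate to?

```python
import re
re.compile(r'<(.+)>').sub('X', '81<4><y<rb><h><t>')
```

Every occurrence is swapped for 'X'.

'81X'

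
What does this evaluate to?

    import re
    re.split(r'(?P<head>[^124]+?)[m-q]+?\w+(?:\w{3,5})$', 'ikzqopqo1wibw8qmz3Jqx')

Pattern: one or more of any character except [124] (lazy) (captured as 'head'); then one or more of a character in [m-q] (lazy), then one or more of a word character; then 3 to 5 of a word character (non-capturing group); then anchored at the end.
A `+?`/`*?`/`{m,n}?` starts at its minimum and grows only as far as needed for what follows to match.
Matches to split on: at [0:21] → 'ikzqopqo1wibw8qmz3Jqx'.
Because the pattern has a capturing group, `split` also inserts each captured text between the pieces.

['', 'ikz', '']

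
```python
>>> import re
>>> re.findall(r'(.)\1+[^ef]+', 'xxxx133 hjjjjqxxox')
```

After group 1 captures some text, `\1` only succeeds where that same text appears again.
Walking the string: at [0:18] match 'xxxx133 hjjjjqxxox', group 1 = 'x'.
With a single group, `findall` returns only what that group captured — 1 item.

['x']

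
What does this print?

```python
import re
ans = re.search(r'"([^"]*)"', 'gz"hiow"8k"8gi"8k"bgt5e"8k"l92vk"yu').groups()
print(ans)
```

('hiow',)

The match spans [2:8] → '"hiow"'.
Captured: group 1 = 'hiow'.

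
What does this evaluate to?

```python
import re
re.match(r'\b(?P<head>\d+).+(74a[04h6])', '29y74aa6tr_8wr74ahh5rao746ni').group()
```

'29y74aa6tr_8wr74ah'

`re.match` won't scan ahead — the pattern has to work from the very first character.
The match spans [0:18] → '29y74aa6tr_8wr74ah'.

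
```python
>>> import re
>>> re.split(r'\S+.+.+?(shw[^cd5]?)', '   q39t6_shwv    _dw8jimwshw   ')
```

['   ', 'shw ', '  ']

Pattern: one or more of a non-whitespace character, then one or more of any character; then one or more of any character (lazy); then the literal 'shw', then optionally any character except [cd5] (captured).
`re.split` interleaves the captured-group text with the surrounding fragments.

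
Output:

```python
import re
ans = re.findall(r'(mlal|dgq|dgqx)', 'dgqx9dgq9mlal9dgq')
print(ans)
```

['dgq', 'dgq', 'mlal', 'dgq']

`|` is ordered: at each position the engine commits to the first alternative that works.
Scanning left to right: at [0:3] match 'dgq', group 1 = 'dgq'; at [5:8] match 'dgq', group 1 = 'dgq'; at [9:13] match 'mlal', group 1 = 'mlal'; at [14:17] match 'dgq', group 1 = 'dgq'.
With a single group, `findall` returns only what that group captured — 4 items.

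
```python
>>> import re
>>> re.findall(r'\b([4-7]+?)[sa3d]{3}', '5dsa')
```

['5']

This matches a word boundary (`\b`, zero-width); then one or more of a character in [4-7] (lazy) (captured); then exactly 3 of one of [sa3d].
Scanning left to right: at [0:4] match '5dsa', group 1 = '5'.
`findall` collects group 1 from the one match (1 total).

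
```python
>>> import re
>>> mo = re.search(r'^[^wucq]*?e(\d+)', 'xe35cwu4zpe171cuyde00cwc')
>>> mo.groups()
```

('35',)

The match spans [0:4] → 'xe35'.
Captured: group 1 = '35'.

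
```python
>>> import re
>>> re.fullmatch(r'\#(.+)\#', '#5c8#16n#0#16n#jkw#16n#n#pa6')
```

None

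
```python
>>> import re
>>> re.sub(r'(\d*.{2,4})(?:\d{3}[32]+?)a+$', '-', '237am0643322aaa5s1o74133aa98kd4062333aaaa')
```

'237am0643322aaa5s1o74133aa-'

The pattern matches zero or more of a digit, then 2 to 4 of any character (captured); then exactly 3 of a digit, then one or more of one of [32] (lazy) (non-capturing group); then one or more of a literal 'a'; then anchored at the end.
Matches: at [26:41] → '98kd4062333aaaa'.
Each match is replaced by '-'.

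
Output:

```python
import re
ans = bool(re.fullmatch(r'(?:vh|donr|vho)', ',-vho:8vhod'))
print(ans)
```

False

For `fullmatch`, every character of the input must be accounted for by the pattern.
Here the string isn't matched end-to-end, so the call returns None, and `bool(None)` is False.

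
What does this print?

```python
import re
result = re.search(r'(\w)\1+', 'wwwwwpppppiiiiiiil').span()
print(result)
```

After group 1 captures some text, `\1` only succeeds where that same text appears again.
Unlike `match`, `search` isn't anchored — it looks for the pattern anywhere in the string.
The match spans [0:5] → 'wwwww'.
Captured: group 1 = 'w'.

(0, 5)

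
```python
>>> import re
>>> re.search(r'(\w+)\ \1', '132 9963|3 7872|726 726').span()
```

A backreference is literal: `\1` must see the identical characters the first group matched.
The match spans [16:23] → '726 726'.

(16, 23)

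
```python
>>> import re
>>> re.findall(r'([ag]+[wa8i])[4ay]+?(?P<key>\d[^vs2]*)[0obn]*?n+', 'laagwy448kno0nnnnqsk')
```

[('aagw', '448kno0nnn')]

With the lazy modifier that quantifier settles for the fewest repetitions that let the rest of the pattern succeed (the atoms after it are unaffected and can still be greedy).
With 2 capturing groups, `findall` returns a 2-tuple per match.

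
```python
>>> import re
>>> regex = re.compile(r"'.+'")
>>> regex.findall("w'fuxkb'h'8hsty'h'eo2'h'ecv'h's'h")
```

Walking the string: at [1:32] → "'fuxkb'h'8hsty'h'eo2'h'ecv'h's'".
No capturing groups, so `findall` returns the 1 full match string.

["'fuxkb'h'8hsty'h'eo2'h'ecv'h's'"]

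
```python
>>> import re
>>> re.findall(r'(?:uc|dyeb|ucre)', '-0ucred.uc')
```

['uc', 'uc']

`|` is ordered: at each position the engine commits to the first alternative that works.
Walking the string: at [2:4] → 'uc'; at [8:10] → 'uc'.
With no groups in the pattern, `findall` gives back each whole match — 2 here.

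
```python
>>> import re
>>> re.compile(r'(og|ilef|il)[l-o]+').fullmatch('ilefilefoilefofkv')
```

None

`re.fullmatch` is like wrapping the pattern in `^…$` (in single-line mode).
Here the pattern can't cover the whole string, so the call returns None.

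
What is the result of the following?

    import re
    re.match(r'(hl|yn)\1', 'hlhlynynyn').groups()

('hl',)

The match spans [0:4] → 'hlhl'.
Captured: group 1 = 'hl'.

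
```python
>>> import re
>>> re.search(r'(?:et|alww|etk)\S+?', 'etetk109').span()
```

(0, 3)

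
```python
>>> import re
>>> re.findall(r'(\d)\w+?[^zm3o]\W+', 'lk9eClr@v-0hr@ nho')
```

['9', '0']

The pattern matches a digit (captured); then one or more of a word character (lazy); then any character except [zm3o], then one or more of a non-word character.
Matches: at [2:8] match '9eClr@', group 1 = '9'; at [10:15] match '0hr@ ', group 1 = '0'.
Because there's exactly one group, `findall` drops the full match and keeps group 1 from each hit.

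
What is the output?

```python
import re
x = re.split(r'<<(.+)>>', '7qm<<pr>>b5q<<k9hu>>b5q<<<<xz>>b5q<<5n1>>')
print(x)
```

['7qm', 'pr>>b5q<<k9hu>>b5q<<<<xz>>b5q<<5n1', '']

Matches to split on: at [3:41] → '<<pr>>b5q<<k9hu>>b5q<<<<xz>>b5q<<5n1>>'.
Because the pattern has a capturing group, `split` also inserts each captured text between the pieces.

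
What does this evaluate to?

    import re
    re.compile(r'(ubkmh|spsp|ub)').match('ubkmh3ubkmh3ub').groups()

('ubkmh',)

Alternation tries branches left to right and keeps the first one that lets the overall match succeed at that position.
With `match`, the pattern is implicitly anchored at the beginning.
The match spans [0:5] → 'ubkmh'.
Captured: group 1 = 'ubkmh'.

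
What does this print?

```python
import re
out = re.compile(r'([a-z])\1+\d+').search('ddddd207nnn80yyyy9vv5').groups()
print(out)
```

The backreference `\1` re-matches whatever the first group consumed, character for character.
`re.search` tries every starting position until one works.
The match spans [0:8] → 'ddddd207'.
Captured: group 1 = 'd'.

('d',)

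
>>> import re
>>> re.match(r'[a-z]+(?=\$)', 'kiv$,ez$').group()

The positive lookaround only admits positions where the adjacent text matches; those characters stay outside the span.
`re.match` won't scan ahead — the pattern has to work from the very first character.
The match spans [0:3] → 'kiv'.

'kiv'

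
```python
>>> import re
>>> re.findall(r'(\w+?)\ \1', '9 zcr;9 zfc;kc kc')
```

['kc']

After group 1 captures some text, `\1` only succeeds where that same text appears again.
Matches: at [12:17] match 'kc kc', group 1 = 'kc'.
Because there's exactly one group, `findall` drops the full match and keeps group 1 from the one hit.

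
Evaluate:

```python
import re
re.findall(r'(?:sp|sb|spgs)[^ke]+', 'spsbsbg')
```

Scanning left to right: at [0:7] → 'spsbsbg'.
`findall` yields the raw match text (1 of them) because the pattern has no groups.

['spsbsbg']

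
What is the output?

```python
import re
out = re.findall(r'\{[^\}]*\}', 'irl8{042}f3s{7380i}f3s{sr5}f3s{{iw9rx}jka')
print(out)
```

['{042}', '{7380i}', '{sr5}', '{{iw9rx}']

Walking the string: at [4:9] → '{042}'; at [12:19] → '{7380i}'; at [22:27] → '{sr5}'; at [30:38] → '{{iw9rx}'.
`findall` yields the raw match text (4 of them) because the pattern has no groups.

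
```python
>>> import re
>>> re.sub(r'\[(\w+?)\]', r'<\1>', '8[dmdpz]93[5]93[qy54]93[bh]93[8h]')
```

'8<dmdpz>93<5>93<qy54>93<bh>93<8h>'

Matches: at [1:8] → '[dmdpz]'; at [10:13] → '[5]'; at [15:21] → '[qy54]'; at [23:27] → '[bh]'; at [29:33] → '[8h]'.
`\1` in the replacement pulls in group 1's text for each match.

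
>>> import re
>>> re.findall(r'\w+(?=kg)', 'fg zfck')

The lookaround is zero-width — it requires the adjacent text to match without consuming it, so the asserted text isn't part of the match.
`findall` yields the raw match text (0 of them) because the pattern has no groups.
Nothing in the string satisfies the pattern, so the list is empty.

[]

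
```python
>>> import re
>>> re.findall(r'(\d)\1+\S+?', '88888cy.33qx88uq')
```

['8', '3', '8']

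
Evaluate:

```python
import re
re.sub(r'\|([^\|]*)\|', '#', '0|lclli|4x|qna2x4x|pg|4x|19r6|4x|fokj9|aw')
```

`sub` substitutes '#' at each match site.

'0#4x#pg#19r6#fokj9|aw'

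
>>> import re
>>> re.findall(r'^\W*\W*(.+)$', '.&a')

['a']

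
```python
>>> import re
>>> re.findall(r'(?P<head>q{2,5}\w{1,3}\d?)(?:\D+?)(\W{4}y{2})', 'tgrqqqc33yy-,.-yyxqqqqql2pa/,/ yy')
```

[('qqqc33', '-,.-yy'), ('qqqqql2p', '/,/ yy')]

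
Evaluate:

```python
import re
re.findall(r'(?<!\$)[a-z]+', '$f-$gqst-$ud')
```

`(?!…)`/`(?<!…)` only lets a position through if the neighbouring text does NOT match; no characters are consumed.
Scanning left to right: at [5:8] → 'qst'; at [11:12] → 'd'.
`findall` yields the raw match text (2 of them) because the pattern has no groups.

['qst', 'd']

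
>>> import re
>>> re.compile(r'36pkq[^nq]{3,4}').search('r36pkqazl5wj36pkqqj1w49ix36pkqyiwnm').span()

This matches the literal '36', then the literal 'pkq'; then 3 to 4 of any character except [nq].
The match spans [1:10] → '36pkqazl5'.

(1, 10)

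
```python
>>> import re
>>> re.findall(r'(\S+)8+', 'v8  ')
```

['v']

This matches one or more of a non-whitespace character (captured); then one or more of a literal '8'.
With a single group, `findall` returns only what that group captured — 1 item.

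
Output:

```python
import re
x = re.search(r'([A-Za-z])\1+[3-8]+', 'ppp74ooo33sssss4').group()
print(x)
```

ppp74

`\1` has to match the exact text group 1 already captured.
`search` walks the string left to right and returns the first match it finds.
The match spans [0:5] → 'ppp74'.
Captured: group 1 = 'p'.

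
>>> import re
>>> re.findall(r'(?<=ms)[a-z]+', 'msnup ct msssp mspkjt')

['nup', 'ssp', 'pkjt']

The `(?=…)`/`(?<=…)` assertion just peeks at neighbouring text; it doesn't advance the match position.
Matches: at [2:5] → 'nup'; at [11:14] → 'ssp'; at [17:21] → 'pkjt'.
Since nothing is captured, `findall` lists the 3 matched substrings directly.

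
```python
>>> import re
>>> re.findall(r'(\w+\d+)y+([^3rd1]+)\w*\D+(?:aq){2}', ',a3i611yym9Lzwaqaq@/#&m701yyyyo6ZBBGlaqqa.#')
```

[('a3i611', 'm9Lz')]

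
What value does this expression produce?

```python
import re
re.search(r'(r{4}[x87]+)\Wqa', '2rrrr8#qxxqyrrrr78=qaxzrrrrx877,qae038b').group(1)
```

'rrrr78'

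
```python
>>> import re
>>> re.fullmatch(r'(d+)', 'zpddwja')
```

The pattern matches one or more of a literal 'd' (captured).
`re.fullmatch` is like wrapping the pattern in `^…$` (in single-line mode).
Here the pattern can't cover the whole string, so the call returns None.

None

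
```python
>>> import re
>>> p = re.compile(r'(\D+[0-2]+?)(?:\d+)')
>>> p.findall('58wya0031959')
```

['wya0']

Pattern: one or more of a non-digit, then one or more of a character in [0-2] (lazy) (captured); then one or more of a digit (non-capturing group).
A non-greedy quantifier consumes as few characters as it can — just enough that the remainder of the pattern still matches from where it stops; whatever follows it matches normally.
Matches: at [2:12] match 'wya0031959', group 1 = 'wya0'.
One capturing group, so `findall` returns just the captured substring from the one match — 1 in all.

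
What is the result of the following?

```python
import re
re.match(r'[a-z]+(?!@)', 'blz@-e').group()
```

The negative lookaround is zero-width — it rules out positions where the adjacent text would match, without consuming anything.
`re.match` only tries the pattern at the start of the string.
The match spans [0:2] → 'bl'.

'bl'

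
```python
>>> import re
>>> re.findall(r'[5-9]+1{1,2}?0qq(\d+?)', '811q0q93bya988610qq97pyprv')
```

Because the quantifier is non-greedy, it stops expanding at the earliest point where the rest of the pattern can succeed.
Because there's exactly one group, `findall` drops the full match and keeps group 1 from the one hit.

['9']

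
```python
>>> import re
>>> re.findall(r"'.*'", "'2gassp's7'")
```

["'2gassp's7'"]

Matches: at [0:11] → "'2gassp's7'".
No capturing groups, so `findall` returns the 1 full match string.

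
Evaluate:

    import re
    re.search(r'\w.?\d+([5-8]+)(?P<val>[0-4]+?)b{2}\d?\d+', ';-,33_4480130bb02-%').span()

The pattern matches a word character, then optionally any character, then one or more of a digit; then one or more of a character in [5-8] (captured); then one or more of a character in [0-4] (lazy) (captured as 'val'); then exactly 2 of the literal 'b', then optionally a digit, then one or more of a digit.
`re.search` scans for the first position where the pattern succeeds.
The match spans [4:17] → '3_4480130bb02'.
Captured: group 1 = '8', group 2 = '0130'.

(4, 17)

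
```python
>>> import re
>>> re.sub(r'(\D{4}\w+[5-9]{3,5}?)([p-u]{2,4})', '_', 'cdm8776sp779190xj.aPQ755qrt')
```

'cdm8776sp779190_'

Every occurrence is swapped for '_'.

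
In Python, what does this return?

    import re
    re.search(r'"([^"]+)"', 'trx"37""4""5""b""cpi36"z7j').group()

'"37"'

The match spans [3:7] → '"37"'.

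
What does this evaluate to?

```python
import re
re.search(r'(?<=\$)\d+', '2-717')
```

None

Lookahead/lookbehind check context without consuming it, so the matched span excludes the asserted characters.
`re.search` scans for the first position where the pattern succeeds.
Here the pattern never matches, so the call returns None.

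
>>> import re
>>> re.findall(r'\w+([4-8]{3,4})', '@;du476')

One capturing group, so `findall` returns just the captured substring from the one match — 1 in all.

['476']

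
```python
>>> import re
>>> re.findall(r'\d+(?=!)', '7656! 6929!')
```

['7656', '6929']

Lookahead/lookbehind check context without consuming it, so the matched span excludes the asserted characters.
Matches: at [0:4] → '7656'; at [6:10] → '6929'.
With no groups in the pattern, `findall` gives back each whole match — 2 here.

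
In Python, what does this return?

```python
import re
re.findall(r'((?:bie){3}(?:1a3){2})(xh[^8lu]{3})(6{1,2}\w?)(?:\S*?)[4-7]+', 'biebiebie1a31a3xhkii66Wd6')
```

[('biebiebie1a31a3', 'xhkii', '66W')]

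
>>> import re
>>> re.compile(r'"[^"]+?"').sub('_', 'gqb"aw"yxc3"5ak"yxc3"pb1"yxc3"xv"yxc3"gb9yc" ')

'gqb_yxc3_yxc3_yxc3_yxc3_ '

`sub` substitutes '_' at each match site.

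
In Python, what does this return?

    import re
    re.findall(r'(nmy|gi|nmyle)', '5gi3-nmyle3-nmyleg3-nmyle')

Branches in `(...|...)` are attempted left-to-right; the first branch that allows the whole pattern to succeed is taken.
Because there's exactly one group, `findall` drops the full match and keeps group 1 from each hit.

['gi', 'nmy', 'nmy', 'nmy']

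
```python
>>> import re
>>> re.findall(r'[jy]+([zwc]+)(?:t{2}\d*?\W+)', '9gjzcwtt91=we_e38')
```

With a single group, `findall` returns only what that group captured — 1 item.

['zcw']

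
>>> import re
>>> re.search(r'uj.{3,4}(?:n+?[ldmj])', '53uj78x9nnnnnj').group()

'uj78x9nnnnnj'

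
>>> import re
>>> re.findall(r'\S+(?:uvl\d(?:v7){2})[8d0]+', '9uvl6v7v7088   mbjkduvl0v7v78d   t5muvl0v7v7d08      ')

This matches one or more of a non-whitespace character; then the literal 'uvl', then a digit, then the literal 'v7' repeated 2 times (non-capturing group); then one or more of one of [8d0].
Matches: at [0:12] → '9uvl6v7v7088'; at [15:30] → 'mbjkduvl0v7v78d'; at [33:47] → 't5muvl0v7v7d08'.
With no groups in the pattern, `findall` gives back each whole match — 3 here.

['9uvl6v7v7088', 'mbjkduvl0v7v78d', 't5muvl0v7v7d08']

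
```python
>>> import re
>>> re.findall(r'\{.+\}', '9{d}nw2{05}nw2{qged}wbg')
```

['{d}nw2{05}nw2{qged}']

Since nothing is captured, `findall` lists the 1 matched substring directly.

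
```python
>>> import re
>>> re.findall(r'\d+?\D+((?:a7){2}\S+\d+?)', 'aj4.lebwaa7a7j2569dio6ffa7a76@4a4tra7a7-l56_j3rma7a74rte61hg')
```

['a7a7j2569dio6ffa7a76@4a4tra7a7-l56_j3rma7a74rte61']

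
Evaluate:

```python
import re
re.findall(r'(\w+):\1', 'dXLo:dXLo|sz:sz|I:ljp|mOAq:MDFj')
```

['dXLo', 'sz']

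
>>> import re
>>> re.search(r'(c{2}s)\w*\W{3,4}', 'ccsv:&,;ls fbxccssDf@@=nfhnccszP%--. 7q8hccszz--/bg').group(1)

'ccs'

Pattern: exactly 2 of the literal 'c', then the literal 's' (captured); then zero or more of a word character, then 3 to 4 of a non-word character.
`search` walks the string left to right and returns the first match it finds.
The match spans [0:8] → 'ccsv:&,;'.
Captured: group 1 = 'ccs'.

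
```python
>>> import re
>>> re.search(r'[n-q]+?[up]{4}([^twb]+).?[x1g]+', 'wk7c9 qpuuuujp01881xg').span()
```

Pattern: one or more of a character in [n-q] (lazy), then exactly 4 of one of [up]; then one or more of any character except [twb] (captured); then optionally any character; then one or more of one of [x1g].
The match spans [6:21] → 'qpuuuujp01881xg'.

(6, 21)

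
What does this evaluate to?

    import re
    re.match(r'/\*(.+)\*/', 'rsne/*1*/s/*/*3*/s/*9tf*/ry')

With `match`, the pattern is implicitly anchored at the beginning.
Here the string doesn't start with a match, so the call returns None.

None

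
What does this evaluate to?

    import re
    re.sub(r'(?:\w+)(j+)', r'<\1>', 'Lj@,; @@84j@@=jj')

'<j>@,; @@<j>@@=<j>'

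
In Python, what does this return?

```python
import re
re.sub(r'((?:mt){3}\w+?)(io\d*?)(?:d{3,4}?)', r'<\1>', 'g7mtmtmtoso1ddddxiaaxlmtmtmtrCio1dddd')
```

This matches the literal 'mt' repeated 3 times, then one or more of a word character (lazy) (captured); then the literal 'io', then zero or more of a digit (lazy) (captured); then 3 to 4 of a literal 'd' (lazy) (non-capturing group).
The `?` after the quantifier makes it lazy — it takes as little as possible before letting the rest of the pattern try.
Matches: at [2:36] → 'mtmtmtoso1ddddxiaaxlmtmtmtrCio1ddd'.
Each match is replaced using the text its own group 1 captured.

'g7<mtmtmtoso1ddddxiaaxlmtmtmtrC>d'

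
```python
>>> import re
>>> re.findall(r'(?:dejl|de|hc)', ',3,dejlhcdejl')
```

['dejl', 'hc', 'dejl']

Alternation tries branches left to right and keeps the first one that lets the overall match succeed at that position.
`findall` yields the raw match text (3 of them) because the pattern has no groups.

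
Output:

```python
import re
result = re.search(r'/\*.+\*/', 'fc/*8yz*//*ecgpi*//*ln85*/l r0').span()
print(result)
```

(2, 26)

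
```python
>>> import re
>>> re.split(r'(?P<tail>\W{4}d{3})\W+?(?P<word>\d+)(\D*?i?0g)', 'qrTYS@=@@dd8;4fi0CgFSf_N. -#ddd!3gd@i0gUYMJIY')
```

['qrTYS@=@@dd8;4fi0CgFSf_N', '. -#ddd', '3', 'gd@i0g', 'UYMJIY']

`re.split` interleaves the captured-group text with the surrounding fragments.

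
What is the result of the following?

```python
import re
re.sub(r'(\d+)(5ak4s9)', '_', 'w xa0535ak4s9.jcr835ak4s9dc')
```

Pattern: one or more of a digit (captured); then the literal '5ak', then the literal '4s9' (captured).
Matches: at [4:13] → '0535ak4s9'; at [17:25] → '835ak4s9'.
`sub` substitutes '_' at each match site.

'w xa_.jcr_dc'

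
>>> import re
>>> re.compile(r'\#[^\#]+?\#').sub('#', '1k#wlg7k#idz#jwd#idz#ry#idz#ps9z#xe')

'1k#idz#idz#idz#xe'

Matches: at [2:9] → '#wlg7k#'; at [12:17] → '#jwd#'; at [20:24] → '#ry#'; at [27:33] → '#ps9z#'.
Each match is replaced by '#'.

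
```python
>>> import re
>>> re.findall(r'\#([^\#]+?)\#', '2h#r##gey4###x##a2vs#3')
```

['r', 'gey4', 'x', 'a2vs']

Scanning left to right: at [2:5] match '#r#', group 1 = 'r'; at [5:11] match '#gey4#', group 1 = 'gey4'; at [12:15] match '#x#', group 1 = 'x'; at [15:21] match '#a2vs#', group 1 = 'a2vs'.
Because there's exactly one group, `findall` drops the full match and keeps group 1 from each hit.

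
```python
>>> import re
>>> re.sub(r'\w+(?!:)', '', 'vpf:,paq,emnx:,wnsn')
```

'f:,,x:,'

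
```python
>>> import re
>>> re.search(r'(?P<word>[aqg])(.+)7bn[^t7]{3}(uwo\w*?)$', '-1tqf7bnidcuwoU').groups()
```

('q', 'f', 'uwoU')

Pattern: one of [aqg] (captured as 'word'); then one or more of any character (captured); then the literal '7bn', then exactly 3 of any character except [t7]; then the literal 'uwo', then zero or more of a word character (lazy) (captured); then anchored at the end.
`search` walks the string left to right and returns the first match it finds.
The match spans [3:15] → 'qf7bnidcuwoU'.
Captured: group 1 = 'q', group 2 = 'f', group 3 = 'uwoU'.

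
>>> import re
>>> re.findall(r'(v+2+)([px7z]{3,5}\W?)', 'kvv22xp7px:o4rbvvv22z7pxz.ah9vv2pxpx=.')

[('vv22', 'xp7px:'), ('vvv22', 'z7pxz.'), ('vv2', 'pxpx=')]

The pattern matches one or more of a literal 'v', then one or more of the literal '2' (captured); then 3 to 5 of one of [px7z], then optionally a non-word character (captured).
With 2 capturing groups, `findall` returns a 2-tuple per match.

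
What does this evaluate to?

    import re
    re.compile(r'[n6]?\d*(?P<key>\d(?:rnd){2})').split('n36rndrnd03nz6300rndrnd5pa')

Pattern: optionally one of [n6], then zero or more of a digit; then a digit, then the literal 'rnd' repeated 2 times (captured as 'key').
Matches to split on: at [0:9] → 'n36rndrnd'; at [13:23] → '6300rndrnd'.
With a capturing group present, the delimiter's captured portion is kept in the result list.

['', '6rndrnd', '03nz', '0rndrnd', '5pa']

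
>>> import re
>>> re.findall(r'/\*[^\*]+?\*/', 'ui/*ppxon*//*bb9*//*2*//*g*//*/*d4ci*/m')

['/*ppxon*/', '/*bb9*/', '/*2*/', '/*g*/', '/*d4ci*/']

Scanning left to right: at [2:11] → '/*ppxon*/'; at [11:18] → '/*bb9*/'; at [18:23] → '/*2*/'; at [23:28] → '/*g*/'; at [30:38] → '/*d4ci*/'.
Since nothing is captured, `findall` lists the 5 matched substrings directly.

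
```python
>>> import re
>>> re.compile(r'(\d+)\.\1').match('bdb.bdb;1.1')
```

None

The backreference `\1` re-matches whatever the first group consumed, character for character.
`re.match` only tries the pattern at the start of the string.
Here the pattern fails at index 0, so the call returns None.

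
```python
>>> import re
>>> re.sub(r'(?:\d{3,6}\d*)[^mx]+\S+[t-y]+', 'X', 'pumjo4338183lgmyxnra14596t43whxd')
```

Pattern: 3 to 6 of a digit, then zero or more of a digit (non-capturing group); then one or more of any character except [mx], then one or more of a non-whitespace character, then one or more of a character in [t-y].
Matches: at [5:31] → '4338183lgmyxnra14596t43whx'.
`sub` substitutes 'X' at each match site.

'pumjoXd'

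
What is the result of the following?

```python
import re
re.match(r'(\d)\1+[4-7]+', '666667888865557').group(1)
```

'6'

`\1` has to match the exact text group 1 already captured.
With `match`, the pattern is implicitly anchored at the beginning.
The match spans [0:6] → '666667'.
Captured: group 1 = '6'.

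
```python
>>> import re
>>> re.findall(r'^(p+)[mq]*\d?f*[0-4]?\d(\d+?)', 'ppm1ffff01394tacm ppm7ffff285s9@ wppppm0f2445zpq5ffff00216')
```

Pattern: anchored at the start of the string; then one or more of a literal 'p' (captured); then zero or more of one of [mq], then optionally a digit, then zero or more of a literal 'f'; then optionally a character in [0-4], then a digit; then one or more of a digit (lazy) (captured).
Matches: at [0:11] match 'ppm1ffff013', groups = ('pp', '3').
`findall` packs the 2 group values into a tuple for every match.

[('pp', '3')]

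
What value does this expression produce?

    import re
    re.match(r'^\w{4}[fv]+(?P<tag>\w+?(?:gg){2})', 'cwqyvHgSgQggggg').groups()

('HgSgQgggg',)

The pattern matches anchored at the start of the string; then exactly 4 of a word character, then one or more of one of [fv]; then one or more of a word character (lazy), then the literal 'gg' repeated 2 times (captured as 'tag').
Lazy quantifiers expand one character at a time until the remainder of the pattern can match.
`re.match` only tries the pattern at the start of the string.
The match spans [0:14] → 'cwqyvHgSgQgggg'.
Captured: group 1 = 'HgSgQgggg'.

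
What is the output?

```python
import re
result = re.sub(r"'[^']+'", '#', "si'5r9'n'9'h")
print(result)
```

si#n#h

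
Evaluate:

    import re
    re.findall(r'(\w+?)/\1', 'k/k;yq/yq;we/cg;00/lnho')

`\1` is not a pattern — it's the concrete string captured by group 1, re-applied verbatim.
Because there's exactly one group, `findall` drops the full match and keeps group 1 from each hit.

['k', 'yq']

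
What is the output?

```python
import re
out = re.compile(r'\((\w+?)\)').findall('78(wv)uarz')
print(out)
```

['wv']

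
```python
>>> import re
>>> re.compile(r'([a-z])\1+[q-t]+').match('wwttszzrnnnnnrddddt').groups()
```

`\1` has to match the exact text group 1 already captured.
`match` is anchored at position 0; if the pattern doesn't fit there, it returns None.
The match spans [0:5] → 'wwtts'.
Captured: group 1 = 'w'.

('w',)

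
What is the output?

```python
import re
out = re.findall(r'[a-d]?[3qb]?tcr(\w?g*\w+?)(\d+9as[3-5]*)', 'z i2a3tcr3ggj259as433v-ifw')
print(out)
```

[('3ggj', '259as433')]

The pattern matches optionally a character in [a-d], then optionally one of [3qb], then the literal 'tcr'; then optionally a word character, then zero or more of a literal 'g', then one or more of a word character (lazy) (captured); then one or more of a digit, then the literal '9as', then zero or more of a character in [3-5] (captured).
Lazy quantifiers expand one character at a time until the remainder of the pattern can match.
Scanning left to right: at [4:21] match 'a3tcr3ggj259as433', groups = ('3ggj', '259as433').
With 2 capturing groups, `findall` returns a 2-tuple per match.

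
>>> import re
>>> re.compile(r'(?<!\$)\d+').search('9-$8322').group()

`(?!…)`/`(?<!…)` only lets a position through if the neighbouring text does NOT match; no characters are consumed.
The match spans [0:1] → '9'.

'9'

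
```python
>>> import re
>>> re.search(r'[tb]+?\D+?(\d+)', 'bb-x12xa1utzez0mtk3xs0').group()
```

'bb-x12'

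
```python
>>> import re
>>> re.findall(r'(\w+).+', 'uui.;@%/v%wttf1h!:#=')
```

['uui']

`findall` collects group 1 from the one match (1 total).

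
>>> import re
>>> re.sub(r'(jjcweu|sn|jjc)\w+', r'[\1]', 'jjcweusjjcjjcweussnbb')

'[jjcweu]'

Alternation tries branches left to right and keeps the first one that lets the overall match succeed at that position.
Matches: at [0:21] → 'jjcweusjjcjjcweussnbb'.
`\1` in the replacement pulls in group 1's text for each match.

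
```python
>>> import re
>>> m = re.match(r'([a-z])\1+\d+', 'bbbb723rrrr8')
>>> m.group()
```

'bbbb723'

After group 1 captures some text, `\1` only succeeds where that same text appears again.
`re.match` only tries the pattern at the start of the string.
The match spans [0:7] → 'bbbb723'.
Captured: group 1 = 'b'.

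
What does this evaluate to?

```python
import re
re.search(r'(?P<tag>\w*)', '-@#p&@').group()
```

''

This matches zero or more of a word character (captured as 'tag').
Unlike `match`, `search` isn't anchored — it looks for the pattern anywhere in the string.
The match spans [0:0] → ''.
Captured: group 1 = ''.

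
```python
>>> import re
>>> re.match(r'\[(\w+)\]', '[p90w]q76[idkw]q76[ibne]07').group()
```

'[p90w]'

`re.match` only tries the pattern at the start of the string.
The match spans [0:6] → '[p90w]'.
Captured: group 1 = 'p90w'.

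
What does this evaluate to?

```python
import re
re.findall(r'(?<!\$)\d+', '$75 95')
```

['5', '95']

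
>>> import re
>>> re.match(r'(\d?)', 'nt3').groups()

This matches optionally a digit (captured).
With `match`, the pattern is implicitly anchored at the beginning.
The match spans [0:0] → ''.
Captured: group 1 = ''.

('',)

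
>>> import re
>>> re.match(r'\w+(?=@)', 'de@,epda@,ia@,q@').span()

`re.match` only tries the pattern at the start of the string.
The match spans [0:2] → 'de'.

(0, 2)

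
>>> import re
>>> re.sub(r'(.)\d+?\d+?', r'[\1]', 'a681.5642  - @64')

'[a]1[.]42  - [@]'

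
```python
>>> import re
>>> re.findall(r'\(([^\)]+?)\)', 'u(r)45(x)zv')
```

Scanning left to right: at [1:4] match '(r)', group 1 = 'r'; at [6:9] match '(x)', group 1 = 'x'.
Because there's exactly one group, `findall` drops the full match and keeps group 1 from each hit.

['r', 'x']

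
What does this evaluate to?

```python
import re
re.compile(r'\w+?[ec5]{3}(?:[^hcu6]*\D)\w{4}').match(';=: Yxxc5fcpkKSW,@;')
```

This matches one or more of a word character (lazy), then exactly 3 of one of [ec5]; then zero or more of any character except [hcu6], then a non-digit (non-capturing group); then exactly 4 of a word character.
`re.match` only tries the pattern at the start of the string.
Here the string doesn't start with a match, so the call returns None.

None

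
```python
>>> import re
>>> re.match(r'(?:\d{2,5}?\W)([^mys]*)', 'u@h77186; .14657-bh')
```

None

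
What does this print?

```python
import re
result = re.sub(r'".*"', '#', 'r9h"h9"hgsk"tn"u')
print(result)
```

r9h#u

Matches: at [3:15] → '"h9"hgsk"tn"'.
Every occurrence is swapped for '#'.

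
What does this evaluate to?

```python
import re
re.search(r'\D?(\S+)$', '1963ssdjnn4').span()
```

This matches optionally a non-digit; then one or more of a non-whitespace character (captured); then anchored at the end.
`search` walks the string left to right and returns the first match it finds.
The match spans [0:11] → '1963ssdjnn4'.
Captured: group 1 = '1963ssdjnn4'.

(0, 11)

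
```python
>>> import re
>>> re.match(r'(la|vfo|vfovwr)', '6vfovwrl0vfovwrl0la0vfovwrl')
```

None

`match` is anchored at position 0; if the pattern doesn't fit there, it returns None.
Here position 0 doesn't satisfy it, so the call returns None.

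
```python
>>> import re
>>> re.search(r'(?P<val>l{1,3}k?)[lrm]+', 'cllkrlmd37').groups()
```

This matches 1 to 3 of a literal 'l', then optionally the literal 'k' (captured as 'val'); then one or more of one of [lrm].
`re.search` scans for the first position where the pattern succeeds.
The match spans [1:7] → 'llkrlm'.
Captured: group 1 = 'llk'.

('llk',)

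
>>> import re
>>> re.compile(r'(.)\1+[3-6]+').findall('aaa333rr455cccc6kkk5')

['a', 'r', 'c', 'k']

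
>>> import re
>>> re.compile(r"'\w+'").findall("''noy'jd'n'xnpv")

["'noy'", "'n'"]

Scanning left to right: at [1:6] → "'noy'"; at [8:11] → "'n'".
No capturing groups, so `findall` returns the 2 full match strings.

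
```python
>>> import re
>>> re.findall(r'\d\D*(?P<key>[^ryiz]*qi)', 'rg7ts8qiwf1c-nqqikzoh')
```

['8qi', 'qi']

With a single group, `findall` returns only what that group captured — 2 items.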